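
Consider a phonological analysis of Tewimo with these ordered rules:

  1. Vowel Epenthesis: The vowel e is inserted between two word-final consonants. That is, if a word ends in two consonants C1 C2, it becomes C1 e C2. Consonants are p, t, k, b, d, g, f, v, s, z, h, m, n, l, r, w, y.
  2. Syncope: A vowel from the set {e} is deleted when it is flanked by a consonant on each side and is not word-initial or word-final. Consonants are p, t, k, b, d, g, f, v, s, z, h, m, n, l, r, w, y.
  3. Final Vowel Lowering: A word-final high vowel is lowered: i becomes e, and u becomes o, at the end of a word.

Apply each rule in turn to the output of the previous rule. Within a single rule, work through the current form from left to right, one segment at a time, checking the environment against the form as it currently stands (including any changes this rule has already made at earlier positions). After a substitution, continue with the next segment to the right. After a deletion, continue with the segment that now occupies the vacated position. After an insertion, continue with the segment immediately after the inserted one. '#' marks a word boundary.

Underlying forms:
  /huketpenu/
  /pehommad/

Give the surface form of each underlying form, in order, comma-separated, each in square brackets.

[huktpno], [phommad]

/huketpenu/:
  1 Vowel Epenthesis: no change — [huketpenu]
  2 Syncope: [huketpenu] → [huktpnu]
  3 Final Vowel Lowering: [huktpnu] → [huktpno]
/pehommad/:
  1 Vowel Epenthesis: no change — [pehommad]
  2 Syncope: [pehommad] → [phommad]
  3 Final Vowel Lowering: no change — [phommad]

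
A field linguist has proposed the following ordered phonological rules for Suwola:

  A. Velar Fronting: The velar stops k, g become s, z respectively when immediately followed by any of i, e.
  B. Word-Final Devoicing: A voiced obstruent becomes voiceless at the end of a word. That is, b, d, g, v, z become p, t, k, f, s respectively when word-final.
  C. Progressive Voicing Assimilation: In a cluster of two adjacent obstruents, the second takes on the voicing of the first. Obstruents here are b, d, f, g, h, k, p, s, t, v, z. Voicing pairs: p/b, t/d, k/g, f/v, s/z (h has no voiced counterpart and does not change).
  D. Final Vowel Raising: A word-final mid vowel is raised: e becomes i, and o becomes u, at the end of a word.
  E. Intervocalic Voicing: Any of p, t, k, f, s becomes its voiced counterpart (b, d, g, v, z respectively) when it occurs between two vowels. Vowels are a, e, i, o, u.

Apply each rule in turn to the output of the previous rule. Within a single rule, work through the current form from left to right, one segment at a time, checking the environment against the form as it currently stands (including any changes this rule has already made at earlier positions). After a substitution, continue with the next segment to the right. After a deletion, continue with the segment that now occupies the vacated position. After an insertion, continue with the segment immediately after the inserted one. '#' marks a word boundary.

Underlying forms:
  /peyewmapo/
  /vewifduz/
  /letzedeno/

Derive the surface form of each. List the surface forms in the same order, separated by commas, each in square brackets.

/peyewmapo/:
  A Velar Fronting: no change — [peyewmapo]
  B Word-Final Devoicing: no change — [peyewmapo]
  C Progressive Voicing Assimilation: no change — [peyewmapo]
  D Final Vowel Raising: [peyewmapo] → [peyewmapu]
  E Intervocalic Voicing: [peyewmapu] → [peyewmabu]
/vewifduz/:
  A Velar Fronting: no change — [vewifduz]
  B Word-Final Devoicing: [vewifduz] → [vewifdus]
  C Progressive Voicing Assimilation: [vewifdus] → [vewiftus]
  D Final Vowel Raising: no change — [vewiftus]
  E Intervocalic Voicing: no change — [vewiftus]
/letzedeno/:
  A Velar Fronting: no change — [letzedeno]
  B Word-Final Devoicing: no change — [letzedeno]
  C Progressive Voicing Assimilation: [letzedeno] → [letsedeno]
  D Final Vowel Raising: [letsedeno] → [letsedenu]
  E Intervocalic Voicing: no change — [letsedenu]

[peyewmabu], [vewiftus], [letsedenu]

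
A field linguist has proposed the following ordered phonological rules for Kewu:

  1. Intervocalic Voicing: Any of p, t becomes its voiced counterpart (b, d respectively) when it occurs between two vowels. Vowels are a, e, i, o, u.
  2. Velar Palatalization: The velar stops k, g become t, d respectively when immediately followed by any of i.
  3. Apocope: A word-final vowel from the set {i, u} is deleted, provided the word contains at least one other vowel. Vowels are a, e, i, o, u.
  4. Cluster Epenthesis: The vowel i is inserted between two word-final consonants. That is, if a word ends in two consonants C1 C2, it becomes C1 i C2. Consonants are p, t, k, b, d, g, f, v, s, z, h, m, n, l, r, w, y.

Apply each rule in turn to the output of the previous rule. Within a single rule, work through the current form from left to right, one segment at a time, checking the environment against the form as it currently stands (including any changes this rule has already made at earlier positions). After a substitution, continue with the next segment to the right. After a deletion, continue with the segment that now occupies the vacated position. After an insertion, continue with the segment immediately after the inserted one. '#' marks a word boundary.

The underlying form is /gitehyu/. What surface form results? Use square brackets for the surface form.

[didehiy]

1 Intervocalic Voicing: [gitehyu] → [gidehyu]
2 Velar Palatalization: [gidehyu] → [didehyu]
3 Apocope: [didehyu] → [didehy]
4 Cluster Epenthesis: [didehy] → [didehiy]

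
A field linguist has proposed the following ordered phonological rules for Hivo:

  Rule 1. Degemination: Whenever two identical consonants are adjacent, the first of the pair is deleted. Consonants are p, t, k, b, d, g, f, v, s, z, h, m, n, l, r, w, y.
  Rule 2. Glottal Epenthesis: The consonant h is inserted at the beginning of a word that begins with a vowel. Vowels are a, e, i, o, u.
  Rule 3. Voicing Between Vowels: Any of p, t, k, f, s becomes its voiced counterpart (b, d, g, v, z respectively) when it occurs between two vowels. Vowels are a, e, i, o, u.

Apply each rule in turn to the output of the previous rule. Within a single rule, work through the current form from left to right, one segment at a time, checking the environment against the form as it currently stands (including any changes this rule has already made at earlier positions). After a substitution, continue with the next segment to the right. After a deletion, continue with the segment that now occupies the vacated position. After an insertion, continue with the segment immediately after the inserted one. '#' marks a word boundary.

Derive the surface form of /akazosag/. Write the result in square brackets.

Rule 1 Degemination: no change — [akazosag]
Rule 2 Glottal Epenthesis: [akazosag] → [hakazosag]
Rule 3 Voicing Between Vowels: [hakazosag] → [hagazozag]

[hagazozag]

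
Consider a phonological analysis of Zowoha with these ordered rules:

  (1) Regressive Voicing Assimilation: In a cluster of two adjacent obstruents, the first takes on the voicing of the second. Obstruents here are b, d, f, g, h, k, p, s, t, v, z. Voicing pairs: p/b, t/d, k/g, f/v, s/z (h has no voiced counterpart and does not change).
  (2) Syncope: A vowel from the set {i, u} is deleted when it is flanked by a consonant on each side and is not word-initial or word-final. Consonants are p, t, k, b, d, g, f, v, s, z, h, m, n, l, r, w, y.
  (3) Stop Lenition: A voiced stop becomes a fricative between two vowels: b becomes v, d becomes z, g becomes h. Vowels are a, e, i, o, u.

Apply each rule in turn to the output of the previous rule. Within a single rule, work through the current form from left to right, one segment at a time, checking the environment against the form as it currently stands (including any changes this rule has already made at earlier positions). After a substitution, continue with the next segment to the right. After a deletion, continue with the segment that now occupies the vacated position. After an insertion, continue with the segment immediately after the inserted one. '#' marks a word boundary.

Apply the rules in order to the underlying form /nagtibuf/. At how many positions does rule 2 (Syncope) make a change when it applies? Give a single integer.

(1) Regressive Voicing Assimilation: [nagtibuf] → [naktibuf]
(2) Syncope: [naktibuf] → [naktbf]
(3) Stop Lenition: no change — [naktbf]
Rule 2 changed 2 position(s).

2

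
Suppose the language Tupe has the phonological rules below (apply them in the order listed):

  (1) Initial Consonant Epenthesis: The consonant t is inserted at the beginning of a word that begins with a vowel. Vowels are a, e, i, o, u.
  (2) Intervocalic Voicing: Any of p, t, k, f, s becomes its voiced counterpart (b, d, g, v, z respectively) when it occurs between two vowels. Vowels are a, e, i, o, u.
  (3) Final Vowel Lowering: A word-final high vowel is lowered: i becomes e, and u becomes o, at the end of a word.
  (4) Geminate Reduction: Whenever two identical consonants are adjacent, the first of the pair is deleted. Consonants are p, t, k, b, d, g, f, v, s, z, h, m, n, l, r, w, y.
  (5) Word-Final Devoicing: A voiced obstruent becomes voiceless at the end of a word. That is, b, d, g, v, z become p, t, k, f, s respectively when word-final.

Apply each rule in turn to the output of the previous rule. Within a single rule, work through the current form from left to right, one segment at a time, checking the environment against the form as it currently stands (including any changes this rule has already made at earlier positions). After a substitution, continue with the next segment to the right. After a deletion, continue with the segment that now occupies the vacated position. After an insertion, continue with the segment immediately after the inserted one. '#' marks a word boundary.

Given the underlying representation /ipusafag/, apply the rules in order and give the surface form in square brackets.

[tibuzavak]

(1) Initial Consonant Epenthesis: [ipusafag] → [tipusafag]
(2) Intervocalic Voicing: [tipusafag] → [tibuzavag]
(3) Final Vowel Lowering: no change — [tibuzavag]
(4) Geminate Reduction: no change — [tibuzavag]
(5) Word-Final Devoicing: [tibuzavag] → [tibuzavak]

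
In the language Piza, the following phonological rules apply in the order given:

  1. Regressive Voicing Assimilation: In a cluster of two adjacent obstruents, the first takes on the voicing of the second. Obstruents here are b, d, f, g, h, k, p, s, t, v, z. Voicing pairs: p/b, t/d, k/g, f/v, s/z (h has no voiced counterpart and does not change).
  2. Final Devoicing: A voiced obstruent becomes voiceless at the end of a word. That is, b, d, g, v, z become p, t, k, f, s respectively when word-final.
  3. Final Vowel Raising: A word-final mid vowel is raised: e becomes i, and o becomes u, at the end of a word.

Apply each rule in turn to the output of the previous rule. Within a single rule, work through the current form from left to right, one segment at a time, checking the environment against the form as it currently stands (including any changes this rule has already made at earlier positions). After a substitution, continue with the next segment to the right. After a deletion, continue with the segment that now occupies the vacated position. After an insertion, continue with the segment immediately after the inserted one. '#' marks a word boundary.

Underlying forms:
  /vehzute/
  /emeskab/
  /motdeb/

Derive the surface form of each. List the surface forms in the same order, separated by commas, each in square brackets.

[vehzuti], [emeskap], [moddep]

/vehzute/:
  1 Regressive Voicing Assimilation: no change — [vehzute]
  2 Final Devoicing: no change — [vehzute]
  3 Final Vowel Raising: [vehzute] → [vehzuti]
/emeskab/:
  1 Regressive Voicing Assimilation: no change — [emeskab]
  2 Final Devoicing: [emeskab] → [emeskap]
  3 Final Vowel Raising: no change — [emeskap]
/motdeb/:
  1 Regressive Voicing Assimilation: [motdeb] → [moddeb]
  2 Final Devoicing: [moddeb] → [moddep]
  3 Final Vowel Raising: no change — [moddep]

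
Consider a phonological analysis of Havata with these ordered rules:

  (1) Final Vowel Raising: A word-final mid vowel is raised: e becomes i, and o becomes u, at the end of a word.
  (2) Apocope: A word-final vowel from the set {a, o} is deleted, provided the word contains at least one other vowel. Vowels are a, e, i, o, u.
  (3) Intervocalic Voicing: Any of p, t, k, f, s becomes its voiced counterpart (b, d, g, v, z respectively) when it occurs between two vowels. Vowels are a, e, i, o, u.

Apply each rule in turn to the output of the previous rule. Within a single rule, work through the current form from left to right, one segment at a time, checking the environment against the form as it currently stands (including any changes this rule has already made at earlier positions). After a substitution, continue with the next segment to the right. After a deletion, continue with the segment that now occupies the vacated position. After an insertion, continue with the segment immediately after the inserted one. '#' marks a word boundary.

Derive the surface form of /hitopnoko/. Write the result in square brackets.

(1) Final Vowel Raising: [hitopnoko] → [hitopnoku]
(2) Apocope: no change — [hitopnoku]
(3) Intervocalic Voicing: [hitopnoku] → [hidopnogu]

[hidopnogu]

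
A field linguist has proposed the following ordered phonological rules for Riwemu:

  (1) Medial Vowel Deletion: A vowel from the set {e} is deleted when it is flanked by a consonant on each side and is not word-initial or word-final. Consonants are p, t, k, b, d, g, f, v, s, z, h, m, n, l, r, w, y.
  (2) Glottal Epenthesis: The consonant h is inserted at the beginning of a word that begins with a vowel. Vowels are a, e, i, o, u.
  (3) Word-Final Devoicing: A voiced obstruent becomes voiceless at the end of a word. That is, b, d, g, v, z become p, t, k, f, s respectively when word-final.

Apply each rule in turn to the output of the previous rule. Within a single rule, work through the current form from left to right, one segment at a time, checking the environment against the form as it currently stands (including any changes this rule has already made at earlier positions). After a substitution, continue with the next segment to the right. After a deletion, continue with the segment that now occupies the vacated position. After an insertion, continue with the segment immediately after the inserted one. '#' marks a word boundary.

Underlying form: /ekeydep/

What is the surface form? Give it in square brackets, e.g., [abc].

(1) Medial Vowel Deletion: [ekeydep] → [ekydp]
(2) Glottal Epenthesis: [ekydp] → [hekydp]
(3) Word-Final Devoicing: no change — [hekydp]

[hekydp]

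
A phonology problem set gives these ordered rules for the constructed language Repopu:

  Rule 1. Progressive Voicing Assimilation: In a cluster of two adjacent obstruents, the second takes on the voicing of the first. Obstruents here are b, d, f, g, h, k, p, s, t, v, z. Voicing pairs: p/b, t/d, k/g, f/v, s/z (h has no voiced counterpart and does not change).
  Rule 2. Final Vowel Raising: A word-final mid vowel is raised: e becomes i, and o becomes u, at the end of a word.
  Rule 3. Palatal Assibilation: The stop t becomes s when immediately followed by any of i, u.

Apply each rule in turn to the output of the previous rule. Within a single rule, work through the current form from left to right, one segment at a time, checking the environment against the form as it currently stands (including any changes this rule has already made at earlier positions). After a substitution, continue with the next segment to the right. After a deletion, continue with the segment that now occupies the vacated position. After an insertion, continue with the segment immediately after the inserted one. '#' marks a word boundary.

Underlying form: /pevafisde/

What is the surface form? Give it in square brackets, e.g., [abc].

Rule 1 Progressive Voicing Assimilation: [pevafisde] → [pevafiste]
Rule 2 Final Vowel Raising: [pevafiste] → [pevafisti]
Rule 3 Palatal Assibilation: [pevafisti] → [pevafissi]

[pevafissi]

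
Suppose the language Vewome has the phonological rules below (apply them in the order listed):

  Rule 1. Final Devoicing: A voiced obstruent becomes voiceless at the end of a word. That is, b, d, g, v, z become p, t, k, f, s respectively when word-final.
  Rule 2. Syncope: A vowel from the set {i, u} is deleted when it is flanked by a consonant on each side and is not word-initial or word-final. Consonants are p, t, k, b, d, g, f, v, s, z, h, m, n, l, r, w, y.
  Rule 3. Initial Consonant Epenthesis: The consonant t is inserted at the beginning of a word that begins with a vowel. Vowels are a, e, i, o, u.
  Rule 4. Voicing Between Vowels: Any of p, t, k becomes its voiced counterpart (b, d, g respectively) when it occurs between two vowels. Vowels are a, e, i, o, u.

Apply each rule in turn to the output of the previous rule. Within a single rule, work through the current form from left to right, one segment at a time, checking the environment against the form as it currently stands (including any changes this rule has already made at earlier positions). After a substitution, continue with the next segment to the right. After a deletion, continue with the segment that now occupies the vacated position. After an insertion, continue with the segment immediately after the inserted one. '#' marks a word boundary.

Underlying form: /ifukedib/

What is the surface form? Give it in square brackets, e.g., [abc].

[tifkedp]

Rule 1 Final Devoicing: [ifukedib] → [ifukedip]
Rule 2 Syncope: [ifukedip] → [ifkedp]
Rule 3 Initial Consonant Epenthesis: [ifkedp] → [tifkedp]
Rule 4 Voicing Between Vowels: no change — [tifkedp]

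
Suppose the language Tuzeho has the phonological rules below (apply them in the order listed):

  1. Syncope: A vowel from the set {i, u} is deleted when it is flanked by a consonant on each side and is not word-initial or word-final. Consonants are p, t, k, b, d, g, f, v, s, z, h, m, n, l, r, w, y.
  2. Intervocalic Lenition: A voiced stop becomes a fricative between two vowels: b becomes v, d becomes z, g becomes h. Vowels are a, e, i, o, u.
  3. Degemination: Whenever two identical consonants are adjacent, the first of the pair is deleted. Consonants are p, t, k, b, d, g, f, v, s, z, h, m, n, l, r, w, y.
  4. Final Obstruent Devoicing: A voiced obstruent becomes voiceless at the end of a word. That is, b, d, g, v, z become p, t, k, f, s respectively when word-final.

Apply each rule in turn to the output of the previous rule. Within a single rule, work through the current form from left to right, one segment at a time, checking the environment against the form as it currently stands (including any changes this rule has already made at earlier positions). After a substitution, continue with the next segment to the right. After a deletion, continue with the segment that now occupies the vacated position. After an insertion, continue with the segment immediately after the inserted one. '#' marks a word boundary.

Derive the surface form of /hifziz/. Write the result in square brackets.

[hfs]

1 Syncope: [hifziz] → [hfzz]
2 Intervocalic Lenition: no change — [hfzz]
3 Degemination: [hfzz] → [hfz]
4 Final Obstruent Devoicing: [hfz] → [hfs]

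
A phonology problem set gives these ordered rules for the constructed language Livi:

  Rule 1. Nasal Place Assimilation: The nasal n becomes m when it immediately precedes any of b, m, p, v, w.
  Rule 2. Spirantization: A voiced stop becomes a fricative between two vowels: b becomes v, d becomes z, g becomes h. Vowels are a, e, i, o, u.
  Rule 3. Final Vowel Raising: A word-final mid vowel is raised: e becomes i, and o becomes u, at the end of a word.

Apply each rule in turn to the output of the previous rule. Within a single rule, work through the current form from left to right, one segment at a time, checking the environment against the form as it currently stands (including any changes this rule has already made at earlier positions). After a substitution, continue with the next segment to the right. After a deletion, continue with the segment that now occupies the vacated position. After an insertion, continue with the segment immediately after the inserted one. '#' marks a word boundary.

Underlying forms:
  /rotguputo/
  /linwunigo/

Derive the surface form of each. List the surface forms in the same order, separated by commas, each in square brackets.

[rotguputu], [limwunihu]

/rotguputo/:
  Rule 1 Nasal Place Assimilation: no change — [rotguputo]
  Rule 2 Spirantization: no change — [rotguputo]
  Rule 3 Final Vowel Raising: [rotguputo] → [rotguputu]
/linwunigo/:
  Rule 1 Nasal Place Assimilation: [linwunigo] → [limwunigo]
  Rule 2 Spirantization: [limwunigo] → [limwuniho]
  Rule 3 Final Vowel Raising: [limwuniho] → [limwunihu]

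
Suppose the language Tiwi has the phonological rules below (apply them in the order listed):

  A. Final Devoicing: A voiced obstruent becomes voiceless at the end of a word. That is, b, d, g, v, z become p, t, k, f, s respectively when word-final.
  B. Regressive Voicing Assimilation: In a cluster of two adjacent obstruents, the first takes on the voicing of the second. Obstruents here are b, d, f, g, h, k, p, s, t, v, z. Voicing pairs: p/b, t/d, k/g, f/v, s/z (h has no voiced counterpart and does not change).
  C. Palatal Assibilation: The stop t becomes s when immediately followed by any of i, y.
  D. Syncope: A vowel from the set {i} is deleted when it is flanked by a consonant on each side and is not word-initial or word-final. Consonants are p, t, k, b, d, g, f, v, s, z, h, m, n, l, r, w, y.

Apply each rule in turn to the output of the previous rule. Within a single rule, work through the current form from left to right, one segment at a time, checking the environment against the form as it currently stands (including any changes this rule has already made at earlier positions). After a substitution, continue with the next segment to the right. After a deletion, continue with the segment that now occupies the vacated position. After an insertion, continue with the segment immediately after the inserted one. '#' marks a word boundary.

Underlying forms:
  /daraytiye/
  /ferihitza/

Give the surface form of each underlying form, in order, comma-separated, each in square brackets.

[daraysye], [ferhdza]

/daraytiye/:
  A Final Devoicing: no change — [daraytiye]
  B Regressive Voicing Assimilation: no change — [daraytiye]
  C Palatal Assibilation: [daraytiye] → [daraysiye]
  D Syncope: [daraysiye] → [daraysye]
/ferihitza/:
  A Final Devoicing: no change — [ferihitza]
  B Regressive Voicing Assimilation: [ferihitza] → [ferihidza]
  C Palatal Assibilation: no change — [ferihidza]
  D Syncope: [ferihidza] → [ferhdza]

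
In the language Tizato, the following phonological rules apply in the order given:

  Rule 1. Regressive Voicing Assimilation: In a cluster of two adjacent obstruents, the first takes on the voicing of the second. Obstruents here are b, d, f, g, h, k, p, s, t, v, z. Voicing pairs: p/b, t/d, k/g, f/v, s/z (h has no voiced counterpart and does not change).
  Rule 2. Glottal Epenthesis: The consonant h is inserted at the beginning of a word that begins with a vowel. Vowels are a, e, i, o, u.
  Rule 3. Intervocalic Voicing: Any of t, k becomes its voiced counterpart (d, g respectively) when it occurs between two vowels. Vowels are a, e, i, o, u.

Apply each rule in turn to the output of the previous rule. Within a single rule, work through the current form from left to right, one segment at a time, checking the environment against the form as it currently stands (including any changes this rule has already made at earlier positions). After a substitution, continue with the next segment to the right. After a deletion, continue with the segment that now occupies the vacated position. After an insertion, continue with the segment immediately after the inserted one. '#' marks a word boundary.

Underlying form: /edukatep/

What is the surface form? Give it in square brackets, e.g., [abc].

Rule 1 Regressive Voicing Assimilation: no change — [edukatep]
Rule 2 Glottal Epenthesis: [edukatep] → [hedukatep]
Rule 3 Intervocalic Voicing: [hedukatep] → [hedugadep]

[hedugadep]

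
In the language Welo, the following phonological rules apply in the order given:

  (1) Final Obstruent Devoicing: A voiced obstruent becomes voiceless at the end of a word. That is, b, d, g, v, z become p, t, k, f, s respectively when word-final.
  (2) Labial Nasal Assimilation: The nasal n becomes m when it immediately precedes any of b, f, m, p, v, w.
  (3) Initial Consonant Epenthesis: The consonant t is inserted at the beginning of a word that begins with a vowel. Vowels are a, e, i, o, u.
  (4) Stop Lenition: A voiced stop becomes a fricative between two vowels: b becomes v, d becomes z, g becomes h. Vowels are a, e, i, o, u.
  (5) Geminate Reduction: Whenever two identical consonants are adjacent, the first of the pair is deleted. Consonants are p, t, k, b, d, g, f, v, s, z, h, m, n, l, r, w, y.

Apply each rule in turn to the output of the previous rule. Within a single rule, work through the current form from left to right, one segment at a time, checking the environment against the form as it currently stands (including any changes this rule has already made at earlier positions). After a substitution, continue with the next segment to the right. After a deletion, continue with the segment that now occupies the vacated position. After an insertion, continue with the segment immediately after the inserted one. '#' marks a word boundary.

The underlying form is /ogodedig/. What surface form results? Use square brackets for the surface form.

(1) Final Obstruent Devoicing: [ogodedig] → [ogodedik]
(2) Labial Nasal Assimilation: no change — [ogodedik]
(3) Initial Consonant Epenthesis: [ogodedik] → [togodedik]
(4) Stop Lenition: [togodedik] → [tohozezik]
(5) Geminate Reduction: no change — [tohozezik]

[tohozezik]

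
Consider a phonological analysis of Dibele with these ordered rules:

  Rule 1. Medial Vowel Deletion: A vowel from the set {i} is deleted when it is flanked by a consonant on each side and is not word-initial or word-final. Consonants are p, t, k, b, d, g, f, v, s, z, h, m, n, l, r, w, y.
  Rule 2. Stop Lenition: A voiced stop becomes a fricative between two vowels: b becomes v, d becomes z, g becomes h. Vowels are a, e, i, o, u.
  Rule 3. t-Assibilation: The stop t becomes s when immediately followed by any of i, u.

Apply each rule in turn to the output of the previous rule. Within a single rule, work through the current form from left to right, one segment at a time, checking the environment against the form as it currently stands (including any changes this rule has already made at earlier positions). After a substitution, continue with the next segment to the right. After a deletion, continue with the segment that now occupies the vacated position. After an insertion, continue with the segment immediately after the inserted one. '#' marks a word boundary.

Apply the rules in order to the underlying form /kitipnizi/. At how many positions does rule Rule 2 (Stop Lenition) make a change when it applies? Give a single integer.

0

Rule 1 Medial Vowel Deletion: [kitipnizi] → [ktpnzi]
Rule 2 Stop Lenition: no change — [ktpnzi]
Rule 3 t-Assibilation: no change — [ktpnzi]
Rule Rule 2 changed 0 position(s).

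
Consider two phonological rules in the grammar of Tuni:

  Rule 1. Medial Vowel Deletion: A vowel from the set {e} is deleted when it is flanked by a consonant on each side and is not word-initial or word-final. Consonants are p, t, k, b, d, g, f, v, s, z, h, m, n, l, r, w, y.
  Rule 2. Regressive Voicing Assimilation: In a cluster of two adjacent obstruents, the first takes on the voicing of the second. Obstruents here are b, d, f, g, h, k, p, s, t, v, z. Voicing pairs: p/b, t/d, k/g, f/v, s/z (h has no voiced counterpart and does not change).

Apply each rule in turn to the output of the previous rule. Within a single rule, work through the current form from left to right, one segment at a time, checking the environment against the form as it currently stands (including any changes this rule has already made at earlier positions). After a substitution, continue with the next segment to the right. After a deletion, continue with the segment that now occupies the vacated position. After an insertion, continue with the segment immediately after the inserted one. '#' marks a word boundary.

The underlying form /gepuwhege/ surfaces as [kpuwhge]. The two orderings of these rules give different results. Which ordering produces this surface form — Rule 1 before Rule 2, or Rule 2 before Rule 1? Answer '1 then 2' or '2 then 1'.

1 then 2

Order 1 then 2:
  1 Medial Vowel Deletion: [gepuwhege] → [gpuwhge]
  2 Regressive Voicing Assimilation: [gpuwhge] → [kpuwhge]
  result: [kpuwhge]
Order 2 then 1:
  2 Regressive Voicing Assimilation: no change — [gepuwhege]
  1 Medial Vowel Deletion: [gepuwhege] → [gpuwhge]
  result: [gpuwhge]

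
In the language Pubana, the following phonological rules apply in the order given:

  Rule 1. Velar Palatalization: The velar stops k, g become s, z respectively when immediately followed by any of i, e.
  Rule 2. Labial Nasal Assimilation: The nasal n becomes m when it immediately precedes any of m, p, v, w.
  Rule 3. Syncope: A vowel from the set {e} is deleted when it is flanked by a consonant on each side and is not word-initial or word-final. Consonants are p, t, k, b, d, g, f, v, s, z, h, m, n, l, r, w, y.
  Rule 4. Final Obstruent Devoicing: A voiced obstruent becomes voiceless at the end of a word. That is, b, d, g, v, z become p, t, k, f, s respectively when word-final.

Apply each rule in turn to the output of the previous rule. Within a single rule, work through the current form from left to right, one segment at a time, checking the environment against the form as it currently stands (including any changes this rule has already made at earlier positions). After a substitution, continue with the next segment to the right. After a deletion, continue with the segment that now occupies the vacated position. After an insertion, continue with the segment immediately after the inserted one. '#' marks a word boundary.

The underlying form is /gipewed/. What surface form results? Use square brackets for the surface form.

[zipwt]

Rule 1 Velar Palatalization: [gipewed] → [zipewed]
Rule 2 Labial Nasal Assimilation: no change — [zipewed]
Rule 3 Syncope: [zipewed] → [zipwd]
Rule 4 Final Obstruent Devoicing: [zipwd] → [zipwt]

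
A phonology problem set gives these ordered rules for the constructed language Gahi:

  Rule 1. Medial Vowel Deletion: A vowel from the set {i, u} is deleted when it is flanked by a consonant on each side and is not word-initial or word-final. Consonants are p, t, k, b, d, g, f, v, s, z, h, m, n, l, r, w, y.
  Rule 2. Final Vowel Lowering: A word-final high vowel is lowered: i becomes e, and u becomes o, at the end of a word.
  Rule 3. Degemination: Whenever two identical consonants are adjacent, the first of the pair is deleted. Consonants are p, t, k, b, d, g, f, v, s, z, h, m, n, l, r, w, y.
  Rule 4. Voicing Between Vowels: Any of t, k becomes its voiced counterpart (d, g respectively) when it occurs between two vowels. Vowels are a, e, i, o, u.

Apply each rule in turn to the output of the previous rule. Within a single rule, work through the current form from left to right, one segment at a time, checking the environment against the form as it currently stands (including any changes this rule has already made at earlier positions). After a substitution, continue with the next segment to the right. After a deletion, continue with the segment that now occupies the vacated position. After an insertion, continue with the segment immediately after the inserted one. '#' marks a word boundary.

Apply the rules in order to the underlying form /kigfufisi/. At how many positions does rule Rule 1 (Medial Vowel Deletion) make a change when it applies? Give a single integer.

Rule 1 Medial Vowel Deletion: [kigfufisi] → [kgffsi]
Rule 2 Final Vowel Lowering: [kgffsi] → [kgffse]
Rule 3 Degemination: [kgffse] → [kgfse]
Rule 4 Voicing Between Vowels: no change — [kgfse]
Rule Rule 1 changed 3 position(s).

3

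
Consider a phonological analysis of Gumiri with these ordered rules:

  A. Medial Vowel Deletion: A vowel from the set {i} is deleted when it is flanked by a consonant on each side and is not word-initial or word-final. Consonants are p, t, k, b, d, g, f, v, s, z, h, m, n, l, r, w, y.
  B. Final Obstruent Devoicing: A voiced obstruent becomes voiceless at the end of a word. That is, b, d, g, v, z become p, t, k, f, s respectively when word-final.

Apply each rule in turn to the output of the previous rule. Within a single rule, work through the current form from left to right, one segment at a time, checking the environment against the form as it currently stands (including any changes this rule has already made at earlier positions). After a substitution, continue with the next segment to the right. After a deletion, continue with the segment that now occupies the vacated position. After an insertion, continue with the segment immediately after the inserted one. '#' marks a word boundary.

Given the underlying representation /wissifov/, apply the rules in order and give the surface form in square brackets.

A Medial Vowel Deletion: [wissifov] → [wssfov]
B Final Obstruent Devoicing: [wssfov] → [wssfof]

[wssfof]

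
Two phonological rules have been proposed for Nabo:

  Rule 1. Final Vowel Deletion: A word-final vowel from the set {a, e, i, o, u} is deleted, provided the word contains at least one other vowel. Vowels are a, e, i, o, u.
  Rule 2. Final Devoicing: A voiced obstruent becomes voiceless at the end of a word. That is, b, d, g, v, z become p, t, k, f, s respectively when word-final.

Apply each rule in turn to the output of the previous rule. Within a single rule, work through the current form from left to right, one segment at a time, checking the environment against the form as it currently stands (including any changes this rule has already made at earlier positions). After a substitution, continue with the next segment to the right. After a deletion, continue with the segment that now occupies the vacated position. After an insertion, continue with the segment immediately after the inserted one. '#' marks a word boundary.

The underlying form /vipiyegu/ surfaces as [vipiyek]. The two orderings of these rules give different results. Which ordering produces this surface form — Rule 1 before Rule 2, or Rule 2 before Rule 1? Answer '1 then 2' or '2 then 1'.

Order 1 then 2:
  1 Final Vowel Deletion: [vipiyegu] → [vipiyeg]
  2 Final Devoicing: [vipiyeg] → [vipiyek]
  result: [vipiyek]
Order 2 then 1:
  2 Final Devoicing: no change — [vipiyegu]
  1 Final Vowel Deletion: [vipiyegu] → [vipiyeg]
  result: [vipiyeg]

1 then 2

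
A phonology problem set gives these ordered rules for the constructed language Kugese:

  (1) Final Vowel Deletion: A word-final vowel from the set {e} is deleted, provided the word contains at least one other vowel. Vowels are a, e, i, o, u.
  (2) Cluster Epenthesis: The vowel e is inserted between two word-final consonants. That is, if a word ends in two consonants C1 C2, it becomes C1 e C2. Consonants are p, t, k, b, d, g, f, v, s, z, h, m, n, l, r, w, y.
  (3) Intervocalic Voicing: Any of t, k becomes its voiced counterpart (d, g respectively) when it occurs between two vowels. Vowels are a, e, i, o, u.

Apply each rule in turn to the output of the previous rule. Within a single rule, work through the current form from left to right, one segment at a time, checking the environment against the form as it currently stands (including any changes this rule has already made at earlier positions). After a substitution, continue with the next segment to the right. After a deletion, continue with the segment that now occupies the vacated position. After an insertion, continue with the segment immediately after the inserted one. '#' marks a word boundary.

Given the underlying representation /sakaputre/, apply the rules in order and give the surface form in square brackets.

[sagapuder]

(1) Final Vowel Deletion: [sakaputre] → [sakaputr]
(2) Cluster Epenthesis: [sakaputr] → [sakaputer]
(3) Intervocalic Voicing: [sakaputer] → [sagapuder]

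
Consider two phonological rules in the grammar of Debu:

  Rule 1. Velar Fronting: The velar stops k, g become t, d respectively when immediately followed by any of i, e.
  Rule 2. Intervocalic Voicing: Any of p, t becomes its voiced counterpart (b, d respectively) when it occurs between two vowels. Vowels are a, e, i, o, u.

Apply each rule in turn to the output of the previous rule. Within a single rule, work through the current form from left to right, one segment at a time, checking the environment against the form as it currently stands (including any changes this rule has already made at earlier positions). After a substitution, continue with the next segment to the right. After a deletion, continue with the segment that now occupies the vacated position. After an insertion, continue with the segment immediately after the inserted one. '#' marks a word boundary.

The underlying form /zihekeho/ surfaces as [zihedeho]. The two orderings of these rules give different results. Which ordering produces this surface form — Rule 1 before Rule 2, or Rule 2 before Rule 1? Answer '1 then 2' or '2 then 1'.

1 then 2

Order 1 then 2:
  1 Velar Fronting: [zihekeho] → [ziheteho]
  2 Intervocalic Voicing: [ziheteho] → [zihedeho]
  result: [zihedeho]
Order 2 then 1:
  2 Intervocalic Voicing: no change — [zihekeho]
  1 Velar Fronting: [zihekeho] → [ziheteho]
  result: [ziheteho]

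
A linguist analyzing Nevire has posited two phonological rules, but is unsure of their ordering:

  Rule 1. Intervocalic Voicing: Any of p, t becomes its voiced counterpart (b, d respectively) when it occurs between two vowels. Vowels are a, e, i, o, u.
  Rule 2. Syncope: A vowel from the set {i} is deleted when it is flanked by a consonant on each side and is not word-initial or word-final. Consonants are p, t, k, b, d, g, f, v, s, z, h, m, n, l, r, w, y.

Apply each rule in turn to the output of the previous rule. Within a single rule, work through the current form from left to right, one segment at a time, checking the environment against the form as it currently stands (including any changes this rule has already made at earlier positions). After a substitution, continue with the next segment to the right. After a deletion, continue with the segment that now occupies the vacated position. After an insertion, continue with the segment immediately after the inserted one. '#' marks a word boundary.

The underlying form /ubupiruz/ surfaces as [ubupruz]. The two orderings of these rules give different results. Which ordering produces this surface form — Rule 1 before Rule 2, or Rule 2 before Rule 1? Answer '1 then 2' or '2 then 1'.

Order 1 then 2:
  1 Intervocalic Voicing: [ubupiruz] → [ububiruz]
  2 Syncope: [ububiruz] → [ububruz]
  result: [ububruz]
Order 2 then 1:
  2 Syncope: [ubupiruz] → [ubupruz]
  1 Intervocalic Voicing: no change — [ubupruz]
  result: [ubupruz]

2 then 1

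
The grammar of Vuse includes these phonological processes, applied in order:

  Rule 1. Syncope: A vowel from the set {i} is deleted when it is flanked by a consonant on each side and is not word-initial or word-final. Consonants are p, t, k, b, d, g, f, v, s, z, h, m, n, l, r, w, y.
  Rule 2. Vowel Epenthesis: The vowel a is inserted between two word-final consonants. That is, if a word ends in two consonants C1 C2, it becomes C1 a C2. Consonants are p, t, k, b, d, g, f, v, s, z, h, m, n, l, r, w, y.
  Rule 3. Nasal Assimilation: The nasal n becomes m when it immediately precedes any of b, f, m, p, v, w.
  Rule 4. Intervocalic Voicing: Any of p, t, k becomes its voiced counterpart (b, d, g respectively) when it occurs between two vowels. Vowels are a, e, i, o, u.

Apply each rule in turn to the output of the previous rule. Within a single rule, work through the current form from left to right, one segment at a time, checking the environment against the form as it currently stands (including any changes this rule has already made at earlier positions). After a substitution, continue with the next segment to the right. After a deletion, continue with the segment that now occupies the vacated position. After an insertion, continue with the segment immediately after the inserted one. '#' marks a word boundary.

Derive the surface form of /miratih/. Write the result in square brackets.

[mradah]

Rule 1 Syncope: [miratih] → [mrath]
Rule 2 Vowel Epenthesis: [mrath] → [mratah]
Rule 3 Nasal Assimilation: no change — [mratah]
Rule 4 Intervocalic Voicing: [mratah] → [mradah]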